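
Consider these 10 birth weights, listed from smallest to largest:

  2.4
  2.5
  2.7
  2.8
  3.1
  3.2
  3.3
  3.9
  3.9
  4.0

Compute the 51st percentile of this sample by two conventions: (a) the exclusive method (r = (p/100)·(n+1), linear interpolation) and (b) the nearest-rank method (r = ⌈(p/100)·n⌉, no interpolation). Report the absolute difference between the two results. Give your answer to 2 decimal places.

0.04

n = 10.
(a) r = 5.61; between ranks 5 (3.1) and 6 (3.2): 3.161.
(b) the nearest-rank method: rank 6 → 3.2.
|3.161 − 3.2| = 0.039.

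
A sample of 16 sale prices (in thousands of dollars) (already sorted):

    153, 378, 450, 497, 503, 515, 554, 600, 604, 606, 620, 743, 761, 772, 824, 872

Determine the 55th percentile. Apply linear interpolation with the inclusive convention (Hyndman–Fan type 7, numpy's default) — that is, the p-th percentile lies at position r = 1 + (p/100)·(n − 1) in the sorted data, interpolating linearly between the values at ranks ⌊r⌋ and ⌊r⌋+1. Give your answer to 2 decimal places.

n = 16.
r = 1 + (55/100)·(16 − 1) = 1 + 8.25 = 9.25.
Rank 9 is 604 and rank 10 is 606.
Interpolate: 604 + 0.25·(606 − 604) = 604 + 0.25·2 = 604.5.

604.50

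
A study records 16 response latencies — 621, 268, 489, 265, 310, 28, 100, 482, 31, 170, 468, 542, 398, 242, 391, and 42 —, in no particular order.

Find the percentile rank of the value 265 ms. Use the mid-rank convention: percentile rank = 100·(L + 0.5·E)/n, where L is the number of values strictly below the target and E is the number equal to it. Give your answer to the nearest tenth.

Sorted: 28, 31, 42, 100, 170, 242, 265, 268, 310, 391, 398, 468, 482, 489, 542, 621.
Count below 265: L = 6; count equal: E = 1; n = 16.
Percentile rank = 100·(6 + 0.5·1)/16 = 100·6.5/16 = 40.62.

40.6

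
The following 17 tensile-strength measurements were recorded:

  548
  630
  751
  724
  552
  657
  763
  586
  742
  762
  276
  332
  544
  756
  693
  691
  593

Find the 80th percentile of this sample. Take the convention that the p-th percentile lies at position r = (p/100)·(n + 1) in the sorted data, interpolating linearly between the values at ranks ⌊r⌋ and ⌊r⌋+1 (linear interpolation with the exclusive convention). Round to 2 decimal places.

Sorted: 276, 332, 544, 548, 552, 586, 593, 630, 657, 691, 693, 724, 742, 751, 756, 762, 763.
n = 17.
r = (80/100)·(17 + 1) = 14.4.
Rank 14 is 751 and rank 15 is 756.
Interpolate: 751 + 0.4·(756 − 751) = 751 + 0.4·5 = 753.

753.00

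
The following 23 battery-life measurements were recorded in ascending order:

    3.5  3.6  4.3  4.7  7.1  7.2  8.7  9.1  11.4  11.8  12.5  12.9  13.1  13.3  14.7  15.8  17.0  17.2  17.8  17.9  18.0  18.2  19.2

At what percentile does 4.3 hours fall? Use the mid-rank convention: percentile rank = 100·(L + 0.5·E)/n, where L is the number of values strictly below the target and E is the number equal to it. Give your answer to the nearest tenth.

Count below 4.3: L = 2; count equal: E = 1; n = 23.
Percentile rank = 100·(2 + 0.5·1)/23 = 100·2.5/23 = 10.87.

10.9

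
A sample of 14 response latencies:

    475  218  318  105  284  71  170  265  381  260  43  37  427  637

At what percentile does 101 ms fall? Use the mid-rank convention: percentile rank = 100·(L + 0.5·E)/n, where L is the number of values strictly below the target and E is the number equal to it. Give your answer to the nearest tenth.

Sorted: 37, 43, 71, 105, 170, 218, 260, 265, 284, 318, 381, 427, 475, 637.
Count below 101: L = 3; count equal: E = 0; n = 14.
Percentile rank = 100·(3 + 0.5·0)/14 = 100·3/14 = 21.43.

21.4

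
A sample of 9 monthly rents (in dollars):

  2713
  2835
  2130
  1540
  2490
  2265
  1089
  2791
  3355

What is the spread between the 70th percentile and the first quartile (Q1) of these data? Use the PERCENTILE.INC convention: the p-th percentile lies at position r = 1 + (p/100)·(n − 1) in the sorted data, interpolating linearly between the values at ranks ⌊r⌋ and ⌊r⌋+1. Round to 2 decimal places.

Sorted: 1089, 1540, 2130, 2265, 2490, 2713, 2791, 2835, 3355.
n = 9.
P25: r = 3 (integer) → 2130.
P70: r = 6.6; ranks 6–7 are 2713, 2791; interpolating gives 2759.8.
Difference: 2759.8 − 2130 = 629.8.

629.80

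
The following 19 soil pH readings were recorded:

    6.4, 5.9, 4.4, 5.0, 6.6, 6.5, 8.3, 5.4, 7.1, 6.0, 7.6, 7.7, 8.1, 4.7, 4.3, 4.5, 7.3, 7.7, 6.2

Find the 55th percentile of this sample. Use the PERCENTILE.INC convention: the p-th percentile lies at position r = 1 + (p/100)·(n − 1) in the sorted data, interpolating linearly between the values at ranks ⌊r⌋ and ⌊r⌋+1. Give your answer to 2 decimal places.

6.49

Sorted: 4.3, 4.4, 4.5, 4.7, 5.0, 5.4, 5.9, 6.0, 6.2, 6.4, 6.5, 6.6, 7.1, 7.3, 7.6, 7.7, 7.7, 8.1, 8.3.
n = 19.
r = 1 + (55/100)·(19 − 1) = 1 + 9.9 = 10.9.
Rank 10 is 6.4 and rank 11 is 6.5.
Interpolate: 6.4 + 0.9·(6.5 − 6.4) = 6.4 + 0.9·0.1 = 6.49.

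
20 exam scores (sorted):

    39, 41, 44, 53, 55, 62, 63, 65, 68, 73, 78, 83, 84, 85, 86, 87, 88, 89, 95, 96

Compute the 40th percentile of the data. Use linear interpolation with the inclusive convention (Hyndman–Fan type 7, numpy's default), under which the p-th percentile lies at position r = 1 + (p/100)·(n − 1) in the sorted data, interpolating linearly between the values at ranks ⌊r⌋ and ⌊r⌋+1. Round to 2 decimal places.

66.80

n = 20.
r = 1 + (40/100)·(20 − 1) = 1 + 7.6 = 8.6.
Rank 8 is 65 and rank 9 is 68.
Interpolate: 65 + 0.6·(68 − 65) = 65 + 0.6·3 = 66.8.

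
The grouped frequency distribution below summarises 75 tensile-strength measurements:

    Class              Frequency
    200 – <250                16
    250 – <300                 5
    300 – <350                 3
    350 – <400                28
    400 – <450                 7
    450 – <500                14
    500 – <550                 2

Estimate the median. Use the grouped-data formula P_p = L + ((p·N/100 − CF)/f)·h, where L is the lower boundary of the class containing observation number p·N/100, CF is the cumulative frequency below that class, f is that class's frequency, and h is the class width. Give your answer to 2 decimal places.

N = 75; target position k = 50/100 · 75 = 37.5.
Cumulative frequencies: 16, 21, 24, 52, 59, 73, 75.
Observation 37.5 falls in the class 350 – <400.
L = 350, CF = 24, f = 28, h = 50.
P50 = 350 + ((37.5 − 24)/28)·50 = 350 + 24.1071 = 374.107.

374.11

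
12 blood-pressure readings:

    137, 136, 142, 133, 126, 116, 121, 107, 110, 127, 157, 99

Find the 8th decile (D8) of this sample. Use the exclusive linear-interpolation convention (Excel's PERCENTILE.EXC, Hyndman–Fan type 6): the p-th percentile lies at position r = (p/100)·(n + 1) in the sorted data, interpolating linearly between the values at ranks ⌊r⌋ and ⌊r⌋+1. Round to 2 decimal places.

139.00

Sorted: 99, 107, 110, 116, 121, 126, 127, 133, 136, 137, 142, 157.
n = 12.
r = (80/100)·(12 + 1) = 10.4.
Rank 10 is 137 and rank 11 is 142.
Interpolate: 137 + 0.4·(142 − 137) = 137 + 0.4·5 = 139.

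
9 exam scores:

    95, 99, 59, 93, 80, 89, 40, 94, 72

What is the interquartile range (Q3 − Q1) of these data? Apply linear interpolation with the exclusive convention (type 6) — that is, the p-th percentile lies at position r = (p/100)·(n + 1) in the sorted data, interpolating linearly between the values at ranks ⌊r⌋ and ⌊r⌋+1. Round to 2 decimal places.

Sorted: 40, 59, 72, 80, 89, 93, 94, 95, 99.
n = 9.
P25: r = 2.5; ranks 2–3 are 59, 72; interpolating gives 65.5.
P75: r = 7.5; ranks 7–8 are 94, 95; interpolating gives 94.5.
Difference: 94.5 − 65.5 = 29.

29.00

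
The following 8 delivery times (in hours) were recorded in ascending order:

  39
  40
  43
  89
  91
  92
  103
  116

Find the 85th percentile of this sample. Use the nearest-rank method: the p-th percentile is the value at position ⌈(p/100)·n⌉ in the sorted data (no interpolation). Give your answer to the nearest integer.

n = 8.
Position = ⌈85/100 · 8⌉ = ⌈6.8⌉ = 7.
The value at rank 7 is 103.

103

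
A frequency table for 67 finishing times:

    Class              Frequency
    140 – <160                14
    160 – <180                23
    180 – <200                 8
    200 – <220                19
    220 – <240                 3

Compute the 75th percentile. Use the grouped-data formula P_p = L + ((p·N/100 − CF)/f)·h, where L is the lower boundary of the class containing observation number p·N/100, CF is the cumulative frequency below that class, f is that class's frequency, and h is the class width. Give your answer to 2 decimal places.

205.53

N = 67; target position k = 75/100 · 67 = 50.25.
Cumulative frequencies: 14, 37, 45, 64, 67.
Observation 50.25 falls in the class 200 – <220.
L = 200, CF = 45, f = 19, h = 20.
P75 = 200 + ((50.25 − 45)/19)·20 = 200 + 5.52632 = 205.526.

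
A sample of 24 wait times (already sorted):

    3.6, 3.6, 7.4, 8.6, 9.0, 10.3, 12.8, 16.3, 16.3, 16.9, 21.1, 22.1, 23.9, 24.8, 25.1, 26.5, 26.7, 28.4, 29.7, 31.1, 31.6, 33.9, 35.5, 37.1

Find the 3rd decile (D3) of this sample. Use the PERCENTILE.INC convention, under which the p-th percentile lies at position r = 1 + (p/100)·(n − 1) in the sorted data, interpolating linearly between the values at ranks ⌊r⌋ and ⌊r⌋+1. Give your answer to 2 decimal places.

15.95

n = 24.
r = 1 + (30/100)·(24 − 1) = 1 + 6.9 = 7.9.
Rank 7 is 12.8 and rank 8 is 16.3.
Interpolate: 12.8 + 0.9·(16.3 − 12.8) = 12.8 + 0.9·3.5 = 15.95.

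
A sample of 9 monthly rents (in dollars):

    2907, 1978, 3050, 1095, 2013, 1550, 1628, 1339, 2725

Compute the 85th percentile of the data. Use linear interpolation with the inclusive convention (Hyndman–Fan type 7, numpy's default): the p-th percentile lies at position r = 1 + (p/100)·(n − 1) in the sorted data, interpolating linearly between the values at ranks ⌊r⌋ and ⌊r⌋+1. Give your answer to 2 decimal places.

Sorted: 1095, 1339, 1550, 1628, 1978, 2013, 2725, 2907, 3050.
n = 9.
r = 1 + (85/100)·(9 − 1) = 1 + 6.8 = 7.8.
Rank 7 is 2725 and rank 8 is 2907.
Interpolate: 2725 + 0.8·(2907 − 2725) = 2725 + 0.8·182 = 2870.6.

2870.60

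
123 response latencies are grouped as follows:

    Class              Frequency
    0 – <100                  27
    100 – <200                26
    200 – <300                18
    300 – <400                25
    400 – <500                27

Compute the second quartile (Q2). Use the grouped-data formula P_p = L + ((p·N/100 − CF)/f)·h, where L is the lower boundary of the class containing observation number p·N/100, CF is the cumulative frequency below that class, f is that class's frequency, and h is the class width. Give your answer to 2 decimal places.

247.22

N = 123; target position k = 50/100 · 123 = 61.5.
Cumulative frequencies: 27, 53, 71, 96, 123.
Observation 61.5 falls in the class 200 – <300.
L = 200, CF = 53, f = 18, h = 100.
P50 = 200 + ((61.5 − 53)/18)·100 = 200 + 47.2222 = 247.222.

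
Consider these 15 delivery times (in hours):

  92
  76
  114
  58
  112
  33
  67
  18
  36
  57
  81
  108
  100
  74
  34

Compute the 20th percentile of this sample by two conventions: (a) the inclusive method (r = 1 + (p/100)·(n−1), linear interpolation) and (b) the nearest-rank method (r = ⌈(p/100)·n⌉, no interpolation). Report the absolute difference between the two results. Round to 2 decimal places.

Sorted: 18, 33, 34, 36, 57, 58, 67, 74, 76, 81, 92, 100, 108, 112, 114.
n = 15.
(a) r = 3.8; between ranks 3 (34) and 4 (36): 35.6.
(b) the nearest-rank method: rank 3 → 34.
|35.6 − 34| = 1.6.

1.60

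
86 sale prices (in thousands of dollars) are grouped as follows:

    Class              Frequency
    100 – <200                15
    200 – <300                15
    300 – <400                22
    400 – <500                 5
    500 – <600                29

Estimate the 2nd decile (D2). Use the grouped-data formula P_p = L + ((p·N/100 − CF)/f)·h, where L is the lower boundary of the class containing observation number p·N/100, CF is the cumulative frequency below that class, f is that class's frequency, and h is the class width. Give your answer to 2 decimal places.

N = 86; target position k = 20/100 · 86 = 17.2.
Cumulative frequencies: 15, 30, 52, 57, 86.
Observation 17.2 falls in the class 200 – <300.
L = 200, CF = 15, f = 15, h = 100.
P20 = 200 + ((17.2 − 15)/15)·100 = 200 + 14.6667 = 214.667.

214.67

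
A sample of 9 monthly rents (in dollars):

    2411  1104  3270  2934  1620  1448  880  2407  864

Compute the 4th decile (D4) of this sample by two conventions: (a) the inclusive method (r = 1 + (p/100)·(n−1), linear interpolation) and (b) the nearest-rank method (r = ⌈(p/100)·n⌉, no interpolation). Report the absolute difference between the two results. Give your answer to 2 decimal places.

34.40

Sorted: 864, 880, 1104, 1448, 1620, 2407, 2411, 2934, 3270.
n = 9.
(a) r = 4.2; between ranks 4 (1448) and 5 (1620): 1482.4.
(b) the nearest-rank method: rank 4 → 1448.
|1482.4 − 1448| = 34.4.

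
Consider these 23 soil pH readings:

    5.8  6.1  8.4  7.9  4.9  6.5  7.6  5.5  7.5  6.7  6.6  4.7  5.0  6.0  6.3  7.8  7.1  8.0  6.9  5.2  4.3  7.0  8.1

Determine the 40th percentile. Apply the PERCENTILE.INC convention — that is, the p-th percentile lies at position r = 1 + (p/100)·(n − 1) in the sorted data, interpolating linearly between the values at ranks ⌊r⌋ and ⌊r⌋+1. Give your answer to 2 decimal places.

Sorted: 4.3, 4.7, 4.9, 5.0, 5.2, 5.5, 5.8, 6.0, 6.1, 6.3, 6.5, 6.6, 6.7, 6.9, 7.0, 7.1, 7.5, 7.6, 7.8, 7.9, 8.0, 8.1, 8.4.
n = 23.
r = 1 + (40/100)·(23 − 1) = 1 + 8.8 = 9.8.
Rank 9 is 6.1 and rank 10 is 6.3.
Interpolate: 6.1 + 0.8·(6.3 − 6.1) = 6.1 + 0.8·0.2 = 6.26.

6.26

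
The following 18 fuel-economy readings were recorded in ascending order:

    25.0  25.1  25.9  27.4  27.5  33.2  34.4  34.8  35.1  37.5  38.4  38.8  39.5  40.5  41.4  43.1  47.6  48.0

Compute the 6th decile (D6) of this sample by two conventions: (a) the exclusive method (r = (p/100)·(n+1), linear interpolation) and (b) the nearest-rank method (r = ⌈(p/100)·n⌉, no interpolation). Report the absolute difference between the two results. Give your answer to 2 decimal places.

0.16

n = 18.
(a) r = 11.4; between ranks 11 (38.4) and 12 (38.8): 38.56.
(b) the nearest-rank method: rank 11 → 38.4.
|38.56 − 38.4| = 0.16.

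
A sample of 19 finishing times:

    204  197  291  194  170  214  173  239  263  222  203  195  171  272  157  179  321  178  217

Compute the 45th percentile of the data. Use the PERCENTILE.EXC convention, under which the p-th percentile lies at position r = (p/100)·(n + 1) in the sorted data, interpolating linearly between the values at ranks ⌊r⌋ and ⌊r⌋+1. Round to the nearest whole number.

Sorted: 157, 170, 171, 173, 178, 179, 194, 195, 197, 203, 204, 214, 217, 222, 239, 263, 272, 291, 321.
n = 19.
r = (45/100)·(19 + 1) = 9.
r is an integer, so P45 is the value at rank 9: 197.

197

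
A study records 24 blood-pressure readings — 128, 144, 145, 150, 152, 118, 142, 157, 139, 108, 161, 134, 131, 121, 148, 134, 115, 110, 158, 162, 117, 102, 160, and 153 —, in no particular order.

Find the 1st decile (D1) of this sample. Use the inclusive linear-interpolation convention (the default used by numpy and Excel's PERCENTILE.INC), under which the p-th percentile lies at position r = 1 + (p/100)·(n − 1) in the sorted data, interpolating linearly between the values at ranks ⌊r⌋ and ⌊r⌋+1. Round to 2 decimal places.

111.50

Sorted: 102, 108, 110, 115, 117, 118, 121, 128, 131, 134, 134, 139, 142, 144, 145, 148, 150, 152, 153, 157, 158, 160, 161, 162.
n = 24.
r = 1 + (10/100)·(24 − 1) = 1 + 2.3 = 3.3.
Rank 3 is 110 and rank 4 is 115.
Interpolate: 110 + 0.3·(115 − 110) = 110 + 0.3·5 = 111.5.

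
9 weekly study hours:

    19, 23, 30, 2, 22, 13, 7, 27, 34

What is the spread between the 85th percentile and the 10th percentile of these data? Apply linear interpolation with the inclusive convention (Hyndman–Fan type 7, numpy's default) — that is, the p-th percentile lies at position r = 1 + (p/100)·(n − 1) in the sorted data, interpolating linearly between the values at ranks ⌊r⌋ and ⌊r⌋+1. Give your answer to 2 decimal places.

Sorted: 2, 7, 13, 19, 22, 23, 27, 30, 34.
n = 9.
P10: r = 1.8; ranks 1–2 are 2, 7; interpolating gives 6.
P85: r = 7.8; ranks 7–8 are 27, 30; interpolating gives 29.4.
Difference: 29.4 − 6 = 23.4.

23.40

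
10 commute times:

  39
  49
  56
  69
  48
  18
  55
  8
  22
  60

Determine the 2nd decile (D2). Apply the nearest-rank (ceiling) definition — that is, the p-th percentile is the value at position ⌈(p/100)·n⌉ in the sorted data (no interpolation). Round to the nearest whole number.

Sorted: 8, 18, 22, 39, 48, 49, 55, 56, 60, 69.
n = 10.
Position = ⌈20/100 · 10⌉ = ⌈2⌉ = 2.
The value at rank 2 is 18.

18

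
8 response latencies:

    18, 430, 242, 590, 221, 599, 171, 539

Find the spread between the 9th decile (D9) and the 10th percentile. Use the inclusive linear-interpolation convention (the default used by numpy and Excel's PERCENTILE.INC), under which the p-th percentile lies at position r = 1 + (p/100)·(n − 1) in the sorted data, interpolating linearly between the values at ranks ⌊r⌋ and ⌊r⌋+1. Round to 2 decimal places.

Sorted: 18, 171, 221, 242, 430, 539, 590, 599.
n = 8.
P10: r = 1.7; ranks 1–2 are 18, 171; interpolating gives 125.1.
P90: r = 7.3; ranks 7–8 are 590, 599; interpolating gives 592.7.
Difference: 592.7 − 125.1 = 467.6.

467.60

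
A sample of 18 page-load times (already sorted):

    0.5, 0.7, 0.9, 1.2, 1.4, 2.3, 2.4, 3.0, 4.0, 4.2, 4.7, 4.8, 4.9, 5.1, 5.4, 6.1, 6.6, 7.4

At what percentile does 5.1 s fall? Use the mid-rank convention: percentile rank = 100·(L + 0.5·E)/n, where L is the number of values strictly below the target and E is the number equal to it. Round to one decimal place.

Count below 5.1: L = 13; count equal: E = 1; n = 18.
Percentile rank = 100·(13 + 0.5·1)/18 = 100·13.5/18 = 75.

75.0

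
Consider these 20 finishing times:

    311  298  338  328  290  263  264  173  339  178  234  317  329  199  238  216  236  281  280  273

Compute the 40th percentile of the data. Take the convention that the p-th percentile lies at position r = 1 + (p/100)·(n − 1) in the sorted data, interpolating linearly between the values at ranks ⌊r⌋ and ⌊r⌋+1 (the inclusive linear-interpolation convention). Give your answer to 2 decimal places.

263.60

Sorted: 173, 178, 199, 216, 234, 236, 238, 263, 264, 273, 280, 281, 290, 298, 311, 317, 328, 329, 338, 339.
n = 20.
r = 1 + (40/100)·(20 − 1) = 1 + 7.6 = 8.6.
Rank 8 is 263 and rank 9 is 264.
Interpolate: 263 + 0.6·(264 − 263) = 263 + 0.6·1 = 263.6.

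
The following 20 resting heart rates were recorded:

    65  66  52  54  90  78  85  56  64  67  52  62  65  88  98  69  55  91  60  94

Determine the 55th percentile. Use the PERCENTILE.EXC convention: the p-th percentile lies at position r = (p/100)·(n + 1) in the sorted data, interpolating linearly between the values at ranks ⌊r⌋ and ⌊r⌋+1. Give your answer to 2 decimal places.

66.55

Sorted: 52, 52, 54, 55, 56, 60, 62, 64, 65, 65, 66, 67, 69, 78, 85, 88, 90, 91, 94, 98.
n = 20.
r = (55/100)·(20 + 1) = 11.55.
Rank 11 is 66 and rank 12 is 67.
Interpolate: 66 + 0.55·(67 − 66) = 66 + 0.55·1 = 66.55.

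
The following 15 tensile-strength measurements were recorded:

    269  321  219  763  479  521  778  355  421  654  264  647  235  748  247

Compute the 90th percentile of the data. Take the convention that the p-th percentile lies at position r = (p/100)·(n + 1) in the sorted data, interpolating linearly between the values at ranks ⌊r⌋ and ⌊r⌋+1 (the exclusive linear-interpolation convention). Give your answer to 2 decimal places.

Sorted: 219, 235, 247, 264, 269, 321, 355, 421, 479, 521, 647, 654, 748, 763, 778.
n = 15.
r = (90/100)·(15 + 1) = 14.4.
Rank 14 is 763 and rank 15 is 778.
Interpolate: 763 + 0.4·(778 − 763) = 763 + 0.4·15 = 769.

769.00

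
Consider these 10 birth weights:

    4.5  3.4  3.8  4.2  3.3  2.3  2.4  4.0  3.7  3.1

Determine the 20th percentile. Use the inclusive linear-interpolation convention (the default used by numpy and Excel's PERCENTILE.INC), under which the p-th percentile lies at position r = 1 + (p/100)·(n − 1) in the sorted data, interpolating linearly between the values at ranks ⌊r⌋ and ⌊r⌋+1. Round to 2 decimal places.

Sorted: 2.3, 2.4, 3.1, 3.3, 3.4, 3.7, 3.8, 4.0, 4.2, 4.5.
n = 10.
r = 1 + (20/100)·(10 − 1) = 1 + 1.8 = 2.8.
Rank 2 is 2.4 and rank 3 is 3.1.
Interpolate: 2.4 + 0.8·(3.1 − 2.4) = 2.4 + 0.8·0.7 = 2.96.

2.96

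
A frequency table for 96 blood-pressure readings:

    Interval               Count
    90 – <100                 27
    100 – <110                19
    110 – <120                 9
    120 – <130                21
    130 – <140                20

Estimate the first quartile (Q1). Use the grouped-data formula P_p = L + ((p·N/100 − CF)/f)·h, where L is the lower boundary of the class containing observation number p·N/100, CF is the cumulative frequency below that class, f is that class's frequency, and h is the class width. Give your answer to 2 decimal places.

98.89

N = 96; target position k = 25/100 · 96 = 24.
Cumulative frequencies: 27, 46, 55, 76, 96.
Observation 24 falls in the class 90 – <100.
L = 90, CF = 0, f = 27, h = 10.
P25 = 90 + ((24 − 0)/27)·10 = 90 + 8.88889 = 98.8889.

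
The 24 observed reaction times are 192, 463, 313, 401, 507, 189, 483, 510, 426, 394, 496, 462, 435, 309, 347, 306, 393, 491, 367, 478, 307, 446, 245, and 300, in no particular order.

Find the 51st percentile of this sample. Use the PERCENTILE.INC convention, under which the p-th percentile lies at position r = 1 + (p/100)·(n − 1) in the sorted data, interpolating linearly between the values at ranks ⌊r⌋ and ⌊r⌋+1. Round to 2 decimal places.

Sorted: 189, 192, 245, 300, 306, 307, 309, 313, 347, 367, 393, 394, 401, 426, 435, 446, 462, 463, 478, 483, 491, 496, 507, 510.
n = 24.
r = 1 + (51/100)·(24 − 1) = 1 + 11.73 = 12.73.
Rank 12 is 394 and rank 13 is 401.
Interpolate: 394 + 0.73·(401 − 394) = 394 + 0.73·7 = 399.11.

399.11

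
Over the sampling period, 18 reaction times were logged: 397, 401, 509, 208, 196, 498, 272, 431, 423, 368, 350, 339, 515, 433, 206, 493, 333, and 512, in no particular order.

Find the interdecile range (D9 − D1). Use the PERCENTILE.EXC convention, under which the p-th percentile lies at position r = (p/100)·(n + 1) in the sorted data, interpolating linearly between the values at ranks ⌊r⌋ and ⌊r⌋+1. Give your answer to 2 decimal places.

Sorted: 196, 206, 208, 272, 333, 339, 350, 368, 397, 401, 423, 431, 433, 493, 498, 509, 512, 515.
n = 18.
P10: r = 1.9; ranks 1–2 are 196, 206; interpolating gives 205.
P90: r = 17.1; ranks 17–18 are 512, 515; interpolating gives 512.3.
Difference: 512.3 − 205 = 307.3.

307.30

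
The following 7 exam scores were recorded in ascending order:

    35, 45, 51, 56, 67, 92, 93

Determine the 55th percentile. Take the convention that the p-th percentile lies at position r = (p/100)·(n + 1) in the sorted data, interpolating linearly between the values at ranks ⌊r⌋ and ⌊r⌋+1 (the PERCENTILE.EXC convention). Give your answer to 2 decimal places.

n = 7.
r = (55/100)·(7 + 1) = 4.4.
Rank 4 is 56 and rank 5 is 67.
Interpolate: 56 + 0.4·(67 − 56) = 56 + 0.4·11 = 60.4.

60.40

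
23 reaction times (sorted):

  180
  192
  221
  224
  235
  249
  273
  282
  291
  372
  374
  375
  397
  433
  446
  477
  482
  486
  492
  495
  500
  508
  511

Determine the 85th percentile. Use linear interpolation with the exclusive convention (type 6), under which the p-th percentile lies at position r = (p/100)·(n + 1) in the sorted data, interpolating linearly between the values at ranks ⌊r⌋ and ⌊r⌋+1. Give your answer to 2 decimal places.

497.00

n = 23.
r = (85/100)·(23 + 1) = 20.4.
Rank 20 is 495 and rank 21 is 500.
Interpolate: 495 + 0.4·(500 − 495) = 495 + 0.4·5 = 497.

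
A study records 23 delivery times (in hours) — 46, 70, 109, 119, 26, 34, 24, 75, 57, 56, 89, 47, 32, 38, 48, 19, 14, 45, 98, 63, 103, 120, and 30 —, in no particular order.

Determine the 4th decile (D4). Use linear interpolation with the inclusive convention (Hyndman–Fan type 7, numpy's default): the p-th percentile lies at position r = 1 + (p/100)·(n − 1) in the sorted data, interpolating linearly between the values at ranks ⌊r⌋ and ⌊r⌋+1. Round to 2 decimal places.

Sorted: 14, 19, 24, 26, 30, 32, 34, 38, 45, 46, 47, 48, 56, 57, 63, 70, 75, 89, 98, 103, 109, 119, 120.
n = 23.
r = 1 + (40/100)·(23 − 1) = 1 + 8.8 = 9.8.
Rank 9 is 45 and rank 10 is 46.
Interpolate: 45 + 0.8·(46 − 45) = 45 + 0.8·1 = 45.8.

45.80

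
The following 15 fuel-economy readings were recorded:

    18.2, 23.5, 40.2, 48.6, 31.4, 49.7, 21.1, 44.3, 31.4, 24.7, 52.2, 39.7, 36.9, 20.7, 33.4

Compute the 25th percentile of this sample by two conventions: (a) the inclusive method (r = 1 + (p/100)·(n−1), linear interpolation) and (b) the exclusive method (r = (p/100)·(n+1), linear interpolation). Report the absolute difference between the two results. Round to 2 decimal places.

Sorted: 18.2, 20.7, 21.1, 23.5, 24.7, 31.4, 31.4, 33.4, 36.9, 39.7, 40.2, 44.3, 48.6, 49.7, 52.2.
n = 15.
(a) r = 4.5; between ranks 4 (23.5) and 5 (24.7): 24.1.
(b) r = 4 → value at rank 4 = 23.5.
|24.1 − 23.5| = 0.6.

0.60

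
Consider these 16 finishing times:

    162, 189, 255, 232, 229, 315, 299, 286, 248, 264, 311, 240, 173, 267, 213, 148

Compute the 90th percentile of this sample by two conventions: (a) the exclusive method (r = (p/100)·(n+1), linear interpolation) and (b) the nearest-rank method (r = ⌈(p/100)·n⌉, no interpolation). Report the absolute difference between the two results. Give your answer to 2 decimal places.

Sorted: 148, 162, 173, 189, 213, 229, 232, 240, 248, 255, 264, 267, 286, 299, 311, 315.
n = 16.
(a) r = 15.3; between ranks 15 (311) and 16 (315): 312.2.
(b) the nearest-rank method: rank 15 → 311.
|312.2 − 311| = 1.2.

1.20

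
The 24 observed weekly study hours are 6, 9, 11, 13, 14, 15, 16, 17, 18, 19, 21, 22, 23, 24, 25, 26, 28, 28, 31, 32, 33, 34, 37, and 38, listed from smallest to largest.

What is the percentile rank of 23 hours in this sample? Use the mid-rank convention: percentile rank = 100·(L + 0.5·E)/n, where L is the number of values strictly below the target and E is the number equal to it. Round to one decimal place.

Count below 23: L = 12; count equal: E = 1; n = 24.
Percentile rank = 100·(12 + 0.5·1)/24 = 100·12.5/24 = 52.08.

52.1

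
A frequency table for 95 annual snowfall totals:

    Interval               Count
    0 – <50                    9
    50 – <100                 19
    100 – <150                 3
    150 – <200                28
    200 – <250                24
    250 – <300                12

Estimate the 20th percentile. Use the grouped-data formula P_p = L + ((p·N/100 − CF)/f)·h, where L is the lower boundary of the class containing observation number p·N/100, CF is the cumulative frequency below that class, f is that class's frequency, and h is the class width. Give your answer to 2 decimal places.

76.32

N = 95; target position k = 20/100 · 95 = 19.
Cumulative frequencies: 9, 28, 31, 59, 83, 95.
Observation 19 falls in the class 50 – <100.
L = 50, CF = 9, f = 19, h = 50.
P20 = 50 + ((19 − 9)/19)·50 = 50 + 26.3158 = 76.3158.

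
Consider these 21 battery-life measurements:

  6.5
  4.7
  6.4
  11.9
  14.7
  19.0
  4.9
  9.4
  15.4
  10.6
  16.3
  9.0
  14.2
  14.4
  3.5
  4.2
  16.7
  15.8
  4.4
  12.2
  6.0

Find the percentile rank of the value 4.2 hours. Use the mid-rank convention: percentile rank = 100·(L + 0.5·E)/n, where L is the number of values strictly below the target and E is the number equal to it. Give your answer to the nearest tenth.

Sorted: 3.5, 4.2, 4.4, 4.7, 4.9, 6.0, 6.4, 6.5, 9.0, 9.4, 10.6, 11.9, 12.2, 14.2, 14.4, 14.7, 15.4, 15.8, 16.3, 16.7, 19.0.
Count below 4.2: L = 1; count equal: E = 1; n = 21.
Percentile rank = 100·(1 + 0.5·1)/21 = 100·1.5/21 = 7.143.

7.1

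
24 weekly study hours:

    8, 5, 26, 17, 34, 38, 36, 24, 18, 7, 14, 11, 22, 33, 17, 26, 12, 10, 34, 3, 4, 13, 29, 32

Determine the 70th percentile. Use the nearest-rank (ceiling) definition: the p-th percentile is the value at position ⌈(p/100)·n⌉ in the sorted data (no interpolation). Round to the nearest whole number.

26

Sorted: 3, 4, 5, 7, 8, 10, 11, 12, 13, 14, 17, 17, 18, 22, 24, 26, 26, 29, 32, 33, 34, 34, 36, 38.
n = 24.
Position = ⌈70/100 · 24⌉ = ⌈16.8⌉ = 17.
The value at rank 17 is 26.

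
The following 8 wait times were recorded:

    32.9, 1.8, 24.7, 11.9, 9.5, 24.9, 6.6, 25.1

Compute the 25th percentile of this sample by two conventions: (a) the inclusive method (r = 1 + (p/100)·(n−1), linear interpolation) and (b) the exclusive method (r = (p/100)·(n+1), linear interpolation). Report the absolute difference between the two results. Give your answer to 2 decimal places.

Sorted: 1.8, 6.6, 9.5, 11.9, 24.7, 24.9, 25.1, 32.9.
n = 8.
(a) r = 2.75; between ranks 2 (6.6) and 3 (9.5): 8.775.
(b) r = 2.25; between ranks 2 (6.6) and 3 (9.5): 7.325.
|8.775 − 7.325| = 1.45.

1.45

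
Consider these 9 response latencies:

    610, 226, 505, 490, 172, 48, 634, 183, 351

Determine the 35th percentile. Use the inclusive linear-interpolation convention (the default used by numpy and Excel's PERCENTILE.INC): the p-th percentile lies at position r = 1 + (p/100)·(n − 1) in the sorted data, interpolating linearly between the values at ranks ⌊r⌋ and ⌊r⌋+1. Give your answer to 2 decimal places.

Sorted: 48, 172, 183, 226, 351, 490, 505, 610, 634.
n = 9.
r = 1 + (35/100)·(9 − 1) = 1 + 2.8 = 3.8.
Rank 3 is 183 and rank 4 is 226.
Interpolate: 183 + 0.8·(226 − 183) = 183 + 0.8·43 = 217.4.

217.40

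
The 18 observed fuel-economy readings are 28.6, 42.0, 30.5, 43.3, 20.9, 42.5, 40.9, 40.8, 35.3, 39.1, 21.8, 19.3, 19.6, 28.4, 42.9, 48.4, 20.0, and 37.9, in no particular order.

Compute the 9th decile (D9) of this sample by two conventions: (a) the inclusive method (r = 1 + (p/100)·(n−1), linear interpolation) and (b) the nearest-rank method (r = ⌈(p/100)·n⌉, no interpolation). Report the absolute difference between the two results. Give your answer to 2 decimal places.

Sorted: 19.3, 19.6, 20.0, 20.9, 21.8, 28.4, 28.6, 30.5, 35.3, 37.9, 39.1, 40.8, 40.9, 42.0, 42.5, 42.9, 43.3, 48.4.
n = 18.
(a) r = 16.3; between ranks 16 (42.9) and 17 (43.3): 43.02.
(b) the nearest-rank method: rank 17 → 43.3.
|43.02 − 43.3| = 0.28.

0.28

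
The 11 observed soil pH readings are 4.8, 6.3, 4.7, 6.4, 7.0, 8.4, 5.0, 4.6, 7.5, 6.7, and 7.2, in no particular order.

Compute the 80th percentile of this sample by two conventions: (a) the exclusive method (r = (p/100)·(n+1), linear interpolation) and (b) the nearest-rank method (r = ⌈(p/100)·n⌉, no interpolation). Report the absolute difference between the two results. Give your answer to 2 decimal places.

Sorted: 4.6, 4.7, 4.8, 5.0, 6.3, 6.4, 6.7, 7.0, 7.2, 7.5, 8.4.
n = 11.
(a) r = 9.6; between ranks 9 (7.2) and 10 (7.5): 7.38.
(b) the nearest-rank method: rank 9 → 7.2.
|7.38 − 7.2| = 0.18.

0.18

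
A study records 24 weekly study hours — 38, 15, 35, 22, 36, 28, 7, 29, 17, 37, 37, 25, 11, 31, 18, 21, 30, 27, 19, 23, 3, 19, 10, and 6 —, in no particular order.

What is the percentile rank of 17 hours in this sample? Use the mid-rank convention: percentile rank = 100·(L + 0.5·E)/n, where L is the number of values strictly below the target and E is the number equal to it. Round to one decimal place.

27.1

Sorted: 3, 6, 7, 10, 11, 15, 17, 18, 19, 19, 21, 22, 23, 25, 27, 28, 29, 30, 31, 35, 36, 37, 37, 38.
Count below 17: L = 6; count equal: E = 1; n = 24.
Percentile rank = 100·(6 + 0.5·1)/24 = 100·6.5/24 = 27.08.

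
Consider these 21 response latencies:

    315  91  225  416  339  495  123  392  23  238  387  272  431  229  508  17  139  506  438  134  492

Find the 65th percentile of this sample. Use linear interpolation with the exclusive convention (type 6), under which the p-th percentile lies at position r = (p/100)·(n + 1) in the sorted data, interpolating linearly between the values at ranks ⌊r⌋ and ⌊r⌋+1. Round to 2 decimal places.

399.20

Sorted: 17, 23, 91, 123, 134, 139, 225, 229, 238, 272, 315, 339, 387, 392, 416, 431, 438, 492, 495, 506, 508.
n = 21.
r = (65/100)·(21 + 1) = 14.3.
Rank 14 is 392 and rank 15 is 416.
Interpolate: 392 + 0.3·(416 − 392) = 392 + 0.3·24 = 399.2.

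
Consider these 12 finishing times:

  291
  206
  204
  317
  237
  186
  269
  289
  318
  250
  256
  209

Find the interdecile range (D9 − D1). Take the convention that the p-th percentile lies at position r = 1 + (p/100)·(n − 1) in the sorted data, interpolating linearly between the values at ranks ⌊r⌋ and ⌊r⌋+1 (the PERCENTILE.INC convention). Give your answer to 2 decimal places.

110.20

Sorted: 186, 204, 206, 209, 237, 250, 256, 269, 289, 291, 317, 318.
n = 12.
P10: r = 2.1; ranks 2–3 are 204, 206; interpolating gives 204.2.
P90: r = 10.9; ranks 10–11 are 291, 317; interpolating gives 314.4.
Difference: 314.4 − 204.2 = 110.2.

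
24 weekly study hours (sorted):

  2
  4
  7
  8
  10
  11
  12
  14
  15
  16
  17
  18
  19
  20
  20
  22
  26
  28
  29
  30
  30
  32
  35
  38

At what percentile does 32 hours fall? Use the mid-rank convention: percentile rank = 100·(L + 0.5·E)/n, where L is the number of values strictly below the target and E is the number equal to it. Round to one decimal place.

89.6

Count below 32: L = 21; count equal: E = 1; n = 24.
Percentile rank = 100·(21 + 0.5·1)/24 = 100·21.5/24 = 89.58.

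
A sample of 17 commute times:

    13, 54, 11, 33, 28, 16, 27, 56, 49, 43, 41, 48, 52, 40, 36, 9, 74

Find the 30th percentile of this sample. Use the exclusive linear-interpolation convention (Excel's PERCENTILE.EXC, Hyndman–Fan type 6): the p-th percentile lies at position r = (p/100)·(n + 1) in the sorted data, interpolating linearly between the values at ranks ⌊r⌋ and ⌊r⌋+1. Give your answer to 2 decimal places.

27.40

Sorted: 9, 11, 13, 16, 27, 28, 33, 36, 40, 41, 43, 48, 49, 52, 54, 56, 74.
n = 17.
r = (30/100)·(17 + 1) = 5.4.
Rank 5 is 27 and rank 6 is 28.
Interpolate: 27 + 0.4·(28 − 27) = 27 + 0.4·1 = 27.4.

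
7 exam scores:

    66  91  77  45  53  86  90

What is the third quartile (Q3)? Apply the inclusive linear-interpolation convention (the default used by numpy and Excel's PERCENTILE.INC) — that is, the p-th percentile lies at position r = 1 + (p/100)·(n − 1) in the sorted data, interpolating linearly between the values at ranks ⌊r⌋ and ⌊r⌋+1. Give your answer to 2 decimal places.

Sorted: 45, 53, 66, 77, 86, 90, 91.
n = 7.
r = 1 + (75/100)·(7 − 1) = 1 + 4.5 = 5.5.
Rank 5 is 86 and rank 6 is 90.
Interpolate: 86 + 0.5·(90 − 86) = 86 + 0.5·4 = 88.

88.00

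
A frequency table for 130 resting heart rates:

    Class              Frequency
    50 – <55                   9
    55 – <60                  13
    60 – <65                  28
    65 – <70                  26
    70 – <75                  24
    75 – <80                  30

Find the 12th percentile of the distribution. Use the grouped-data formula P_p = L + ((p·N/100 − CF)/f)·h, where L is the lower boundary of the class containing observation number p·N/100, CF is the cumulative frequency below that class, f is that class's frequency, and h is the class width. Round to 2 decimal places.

N = 130; target position k = 12/100 · 130 = 15.6.
Cumulative frequencies: 9, 22, 50, 76, 100, 130.
Observation 15.6 falls in the class 55 – <60.
L = 55, CF = 9, f = 13, h = 5.
P12 = 55 + ((15.6 − 9)/13)·5 = 55 + 2.53846 = 57.5385.

57.54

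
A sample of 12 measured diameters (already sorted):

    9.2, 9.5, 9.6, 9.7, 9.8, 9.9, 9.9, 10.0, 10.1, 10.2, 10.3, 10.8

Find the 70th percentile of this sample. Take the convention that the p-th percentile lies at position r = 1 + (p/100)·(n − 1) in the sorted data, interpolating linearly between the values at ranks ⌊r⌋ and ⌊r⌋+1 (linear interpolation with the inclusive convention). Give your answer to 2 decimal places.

10.07

n = 12.
r = 1 + (70/100)·(12 − 1) = 1 + 7.7 = 8.7.
Rank 8 is 10.0 and rank 9 is 10.1.
Interpolate: 10.0 + 0.7·(10.1 − 10.0) = 10.0 + 0.7·0.1 = 10.07.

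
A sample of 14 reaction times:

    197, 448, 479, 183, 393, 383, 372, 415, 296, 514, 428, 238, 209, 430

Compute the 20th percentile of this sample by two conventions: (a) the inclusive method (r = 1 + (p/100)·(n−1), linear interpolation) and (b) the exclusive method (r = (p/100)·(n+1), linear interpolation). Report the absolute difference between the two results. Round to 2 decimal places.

Sorted: 183, 197, 209, 238, 296, 372, 383, 393, 415, 428, 430, 448, 479, 514.
n = 14.
(a) r = 3.6; between ranks 3 (209) and 4 (238): 226.4.
(b) r = 3 → value at rank 3 = 209.
|226.4 − 209| = 17.4.

17.40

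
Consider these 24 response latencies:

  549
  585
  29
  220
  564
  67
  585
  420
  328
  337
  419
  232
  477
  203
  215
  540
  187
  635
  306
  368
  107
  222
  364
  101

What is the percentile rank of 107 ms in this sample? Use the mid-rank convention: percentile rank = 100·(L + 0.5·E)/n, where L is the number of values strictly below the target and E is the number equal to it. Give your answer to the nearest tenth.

Sorted: 29, 67, 101, 107, 187, 203, 215, 220, 222, 232, 306, 328, 337, 364, 368, 419, 420, 477, 540, 549, 564, 585, 585, 635.
Count below 107: L = 3; count equal: E = 1; n = 24.
Percentile rank = 100·(3 + 0.5·1)/24 = 100·3.5/24 = 14.58.

14.6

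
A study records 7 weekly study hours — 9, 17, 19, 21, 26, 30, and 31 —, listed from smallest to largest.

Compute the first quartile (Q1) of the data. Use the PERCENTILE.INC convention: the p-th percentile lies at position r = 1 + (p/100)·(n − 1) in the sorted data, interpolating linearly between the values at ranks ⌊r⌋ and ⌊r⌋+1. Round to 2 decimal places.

n = 7.
r = 1 + (25/100)·(7 − 1) = 1 + 1.5 = 2.5.
Rank 2 is 17 and rank 3 is 19.
Interpolate: 17 + 0.5·(19 − 17) = 17 + 0.5·2 = 18.

18.00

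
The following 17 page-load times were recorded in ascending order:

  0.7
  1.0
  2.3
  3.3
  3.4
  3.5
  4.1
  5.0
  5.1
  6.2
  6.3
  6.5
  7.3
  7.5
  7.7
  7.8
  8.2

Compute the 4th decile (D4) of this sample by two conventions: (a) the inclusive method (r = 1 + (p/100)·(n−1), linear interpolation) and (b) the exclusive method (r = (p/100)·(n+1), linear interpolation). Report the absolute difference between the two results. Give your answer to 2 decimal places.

0.18

n = 17.
(a) r = 7.4; between ranks 7 (4.1) and 8 (5.0): 4.46.
(b) r = 7.2; between ranks 7 (4.1) and 8 (5.0): 4.28.
|4.46 − 4.28| = 0.18.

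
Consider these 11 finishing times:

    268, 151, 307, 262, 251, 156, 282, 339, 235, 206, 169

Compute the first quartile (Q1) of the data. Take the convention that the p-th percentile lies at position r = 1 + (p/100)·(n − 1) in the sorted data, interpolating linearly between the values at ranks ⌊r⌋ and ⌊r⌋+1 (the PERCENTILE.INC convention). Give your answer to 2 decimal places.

187.50

Sorted: 151, 156, 169, 206, 235, 251, 262, 268, 282, 307, 339.
n = 11.
r = 1 + (25/100)·(11 − 1) = 1 + 2.5 = 3.5.
Rank 3 is 169 and rank 4 is 206.
Interpolate: 169 + 0.5·(206 − 169) = 169 + 0.5·37 = 187.5.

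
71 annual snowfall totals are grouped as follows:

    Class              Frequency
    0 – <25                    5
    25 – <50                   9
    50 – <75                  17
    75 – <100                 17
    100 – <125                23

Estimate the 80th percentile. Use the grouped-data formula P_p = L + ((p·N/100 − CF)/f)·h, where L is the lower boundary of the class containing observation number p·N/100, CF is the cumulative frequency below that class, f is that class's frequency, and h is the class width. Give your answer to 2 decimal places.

N = 71; target position k = 80/100 · 71 = 56.8.
Cumulative frequencies: 5, 14, 31, 48, 71.
Observation 56.8 falls in the class 100 – <125.
L = 100, CF = 48, f = 23, h = 25.
P80 = 100 + ((56.8 − 48)/23)·25 = 100 + 9.56522 = 109.565.

109.57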